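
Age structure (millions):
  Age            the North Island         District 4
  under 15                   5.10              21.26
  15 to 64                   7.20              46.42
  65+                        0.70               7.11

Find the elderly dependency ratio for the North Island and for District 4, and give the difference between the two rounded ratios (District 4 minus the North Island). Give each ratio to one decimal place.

the North Island: 9.7
District 4: 15.3
Difference: +5.6

the North Island: 0.70 / 7.20 × 100 = 9.7
District 4: 7.11 / 46.42 × 100 = 15.3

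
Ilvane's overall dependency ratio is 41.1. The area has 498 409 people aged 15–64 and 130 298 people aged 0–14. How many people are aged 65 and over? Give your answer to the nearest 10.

Total dependency ratio = (youth + elderly) / working-age × 100
41.1 = (130 298 + E) / 498 409 × 100
⇒ 74 550

Aged 65 and over: 74 550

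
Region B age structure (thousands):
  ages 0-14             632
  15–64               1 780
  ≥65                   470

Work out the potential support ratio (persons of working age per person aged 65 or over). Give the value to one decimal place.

Potential support ratio: 3.8

Potential support ratio = 1 780 / 470 = 3.8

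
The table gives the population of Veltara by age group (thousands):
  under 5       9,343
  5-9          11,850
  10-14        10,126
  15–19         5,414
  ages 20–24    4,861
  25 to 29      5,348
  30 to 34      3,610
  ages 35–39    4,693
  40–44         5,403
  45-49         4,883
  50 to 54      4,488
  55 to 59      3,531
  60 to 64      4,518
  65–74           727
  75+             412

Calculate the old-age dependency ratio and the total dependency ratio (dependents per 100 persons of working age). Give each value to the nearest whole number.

0–14: 9,343 + 11,850 + 10,126 = 31,319
15–64: 5,414 + 4,861 + 5,348 + 3,610 + 4,693 + 5,403 + 4,883 + 4,488 + 3,531 + 4,518 = 46,749
65+: 727 + 412 = 1,139
Old-age dependency ratio = 1,139 / 46,749 × 100 = 2
Total dependency ratio = (31,319 + 1,139) / 46,749 × 100 = 32,458 / 46,749 × 100 = 69

Old-age dependency ratio: 2
Total dependency ratio: 69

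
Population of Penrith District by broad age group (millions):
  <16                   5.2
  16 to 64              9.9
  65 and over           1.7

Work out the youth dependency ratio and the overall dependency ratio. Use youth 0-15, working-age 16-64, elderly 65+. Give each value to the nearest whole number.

Youth dependency ratio: 53
Total dependency ratio: 70

Youth dependency ratio = 5.2 / 9.9 × 100 = 53
Total dependency ratio = (5.2 + 1.7) / 9.9 × 100 = 6.9 / 9.9 × 100 = 70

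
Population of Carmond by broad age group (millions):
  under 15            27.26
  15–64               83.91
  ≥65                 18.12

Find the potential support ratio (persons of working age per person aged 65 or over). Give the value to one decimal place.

Potential support ratio: 4.6

Potential support ratio = 83.91 / 18.12 = 4.6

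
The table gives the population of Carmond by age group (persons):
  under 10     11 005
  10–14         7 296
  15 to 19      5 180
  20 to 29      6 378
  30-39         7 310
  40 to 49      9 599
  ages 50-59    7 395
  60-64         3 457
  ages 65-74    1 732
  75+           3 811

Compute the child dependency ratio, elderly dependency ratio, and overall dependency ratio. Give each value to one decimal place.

0–14: 11 005 + 7 296 = 18 301
15–64: 5 180 + 6 378 + 7 310 + 9 599 + 7 395 + 3 457 = 39 319
65+: 1 732 + 3 811 = 5 543
Youth dependency ratio = 18 301 / 39 319 × 100 = 46.5
Old-age dependency ratio = 5 543 / 39 319 × 100 = 14.1
Total dependency ratio = (18 301 + 5 543) / 39 319 × 100 = 23 844 / 39 319 × 100 = 60.6

Youth dependency ratio: 46.5
Old-age dependency ratio: 14.1
Total dependency ratio: 60.6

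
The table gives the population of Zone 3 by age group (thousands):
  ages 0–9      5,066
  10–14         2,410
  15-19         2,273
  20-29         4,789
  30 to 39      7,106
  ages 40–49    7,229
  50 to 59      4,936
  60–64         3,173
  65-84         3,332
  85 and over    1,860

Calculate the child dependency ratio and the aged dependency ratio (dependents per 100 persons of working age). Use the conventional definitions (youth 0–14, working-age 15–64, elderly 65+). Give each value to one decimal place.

0–14: 5,066 + 2,410 = 7,476
15–64: 2,273 + 4,789 + 7,106 + 7,229 + 4,936 + 3,173 = 29,506
65+: 3,332 + 1,860 = 5,192
Youth dependency ratio = 7,476 / 29,506 × 100 = 25.3
Old-age dependency ratio = 5,192 / 29,506 × 100 = 17.6

Youth dependency ratio: 25.3
Old-age dependency ratio: 17.6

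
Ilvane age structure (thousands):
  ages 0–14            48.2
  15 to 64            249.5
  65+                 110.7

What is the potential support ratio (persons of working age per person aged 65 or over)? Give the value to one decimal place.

Potential support ratio: 2.3

Potential support ratio = 249.5 / 110.7 = 2.3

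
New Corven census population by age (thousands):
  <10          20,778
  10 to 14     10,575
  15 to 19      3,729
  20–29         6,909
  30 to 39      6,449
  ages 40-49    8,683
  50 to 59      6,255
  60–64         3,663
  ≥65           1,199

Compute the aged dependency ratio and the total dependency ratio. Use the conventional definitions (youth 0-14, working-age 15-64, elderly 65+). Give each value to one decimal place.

Old-age dependency ratio: 3.4
Total dependency ratio: 91.2

0–14: 20,778 + 10,575 = 31,353
15–64: 3,729 + 6,909 + 6,449 + 8,683 + 6,255 + 3,663 = 35,688
65+: 1,199
Old-age dependency ratio = 1,199 / 35,688 × 100 = 3.4
Total dependency ratio = (31,353 + 1,199) / 35,688 × 100 = 32,552 / 35,688 × 100 = 91.2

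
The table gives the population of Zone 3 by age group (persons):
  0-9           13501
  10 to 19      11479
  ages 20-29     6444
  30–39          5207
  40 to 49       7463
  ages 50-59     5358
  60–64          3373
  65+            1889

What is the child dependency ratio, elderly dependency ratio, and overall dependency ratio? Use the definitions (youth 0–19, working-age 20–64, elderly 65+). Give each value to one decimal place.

0–19: 13501 + 11479 = 24980
20–64: 6444 + 5207 + 7463 + 5358 + 3373 = 27845
65+: 1889
Youth dependency ratio = 24980 / 27845 × 100 = 89.7
Old-age dependency ratio = 1889 / 27845 × 100 = 6.8
Total dependency ratio = (24980 + 1889) / 27845 × 100 = 26869 / 27845 × 100 = 96.5

Youth dependency ratio: 89.7
Old-age dependency ratio: 6.8
Total dependency ratio: 96.5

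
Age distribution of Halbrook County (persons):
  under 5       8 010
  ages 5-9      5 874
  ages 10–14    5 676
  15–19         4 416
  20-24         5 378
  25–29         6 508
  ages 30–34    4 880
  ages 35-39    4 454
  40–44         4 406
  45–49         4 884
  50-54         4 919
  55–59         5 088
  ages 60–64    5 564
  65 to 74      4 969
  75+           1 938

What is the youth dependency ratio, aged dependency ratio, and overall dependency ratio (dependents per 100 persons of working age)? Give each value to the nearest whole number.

Youth dependency ratio: 39
Old-age dependency ratio: 14
Total dependency ratio: 52

0–14: 8 010 + 5 874 + 5 676 = 19 560
15–64: 4 416 + 5 378 + 6 508 + 4 880 + 4 454 + 4 406 + 4 884 + 4 919 + 5 088 + 5 564 = 50 497
65+: 4 969 + 1 938 = 6 907
Youth dependency ratio = 19 560 / 50 497 × 100 = 39
Old-age dependency ratio = 6 907 / 50 497 × 100 = 14
Total dependency ratio = (19 560 + 6 907) / 50 497 × 100 = 26 467 / 50 497 × 100 = 52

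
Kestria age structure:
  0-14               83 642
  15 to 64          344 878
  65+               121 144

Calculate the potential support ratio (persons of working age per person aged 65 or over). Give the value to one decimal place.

Potential support ratio: 2.8

Potential support ratio = 344 878 / 121 144 = 2.8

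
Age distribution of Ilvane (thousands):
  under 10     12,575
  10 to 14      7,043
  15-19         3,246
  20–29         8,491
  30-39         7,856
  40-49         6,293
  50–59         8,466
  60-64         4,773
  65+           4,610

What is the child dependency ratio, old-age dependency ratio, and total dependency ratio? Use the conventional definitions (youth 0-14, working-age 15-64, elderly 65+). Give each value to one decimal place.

Youth dependency ratio: 50.1
Old-age dependency ratio: 11.8
Total dependency ratio: 61.9

0–14: 12,575 + 7,043 = 19,618
15–64: 3,246 + 8,491 + 7,856 + 6,293 + 8,466 + 4,773 = 39,125
65+: 4,610
Youth dependency ratio = 19,618 / 39,125 × 100 = 50.1
Old-age dependency ratio = 4,610 / 39,125 × 100 = 11.8
Total dependency ratio = (19,618 + 4,610) / 39,125 × 100 = 24,228 / 39,125 × 100 = 61.9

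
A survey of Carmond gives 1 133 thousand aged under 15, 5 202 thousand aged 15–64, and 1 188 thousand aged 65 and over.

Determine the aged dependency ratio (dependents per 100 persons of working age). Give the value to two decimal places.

Old-age dependency ratio: 22.84

Old-age dependency ratio = 1 188 / 5 202 × 100 = 22.84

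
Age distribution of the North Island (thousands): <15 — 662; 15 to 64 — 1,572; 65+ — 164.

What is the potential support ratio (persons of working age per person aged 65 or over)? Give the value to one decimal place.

Potential support ratio: 9.6

Potential support ratio = 1,572 / 164 = 9.6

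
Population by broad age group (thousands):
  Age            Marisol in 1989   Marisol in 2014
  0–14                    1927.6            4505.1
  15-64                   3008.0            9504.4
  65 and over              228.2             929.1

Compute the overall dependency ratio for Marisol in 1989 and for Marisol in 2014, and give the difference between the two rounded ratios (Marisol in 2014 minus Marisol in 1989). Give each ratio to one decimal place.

Marisol in 1989: (1927.6 + 228.2) / 3008.0 × 100 = 2155.8 / 3008.0 × 100 = 71.7
Marisol in 2014: (4505.1 + 929.1) / 9504.4 × 100 = 5434.2 / 9504.4 × 100 = 57.2

Marisol in 1989: 71.7
Marisol in 2014: 57.2
Difference: -14.5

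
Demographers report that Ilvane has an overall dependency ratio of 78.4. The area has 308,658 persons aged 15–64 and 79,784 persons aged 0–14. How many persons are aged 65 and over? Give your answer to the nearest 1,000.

Aged 65 and over: 162,000

Total dependency ratio = (youth + elderly) / working-age × 100
78.4 = (79,784 + E) / 308,658 × 100
⇒ 162,000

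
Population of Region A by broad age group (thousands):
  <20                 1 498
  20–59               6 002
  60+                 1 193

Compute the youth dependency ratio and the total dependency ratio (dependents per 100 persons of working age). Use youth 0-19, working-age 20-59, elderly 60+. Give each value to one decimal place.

Youth dependency ratio = 1 498 / 6 002 × 100 = 25.0
Total dependency ratio = (1 498 + 1 193) / 6 002 × 100 = 2 691 / 6 002 × 100 = 44.8

Youth dependency ratio: 25.0
Total dependency ratio: 44.8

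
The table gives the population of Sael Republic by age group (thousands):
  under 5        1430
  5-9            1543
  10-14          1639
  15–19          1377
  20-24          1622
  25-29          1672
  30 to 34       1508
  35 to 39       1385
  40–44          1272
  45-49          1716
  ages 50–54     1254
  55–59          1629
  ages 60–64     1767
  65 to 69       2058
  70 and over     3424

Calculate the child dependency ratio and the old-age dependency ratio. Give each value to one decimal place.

0–14: 1430 + 1543 + 1639 = 4612
15–64: 1377 + 1622 + 1672 + 1508 + 1385 + 1272 + 1716 + 1254 + 1629 + 1767 = 15202
65+: 2058 + 3424 = 5482
Youth dependency ratio = 4612 / 15202 × 100 = 30.3
Old-age dependency ratio = 5482 / 15202 × 100 = 36.1

Youth dependency ratio: 30.3
Old-age dependency ratio: 36.1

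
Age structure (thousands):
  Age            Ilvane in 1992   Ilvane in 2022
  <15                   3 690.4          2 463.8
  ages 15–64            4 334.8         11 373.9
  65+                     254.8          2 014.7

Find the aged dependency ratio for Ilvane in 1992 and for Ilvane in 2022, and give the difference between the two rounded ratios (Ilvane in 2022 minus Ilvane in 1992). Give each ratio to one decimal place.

Ilvane in 1992: 5.9
Ilvane in 2022: 17.7
Difference: +11.8

Ilvane in 1992: 254.8 / 4 334.8 × 100 = 5.9
Ilvane in 2022: 2 014.7 / 11 373.9 × 100 = 17.7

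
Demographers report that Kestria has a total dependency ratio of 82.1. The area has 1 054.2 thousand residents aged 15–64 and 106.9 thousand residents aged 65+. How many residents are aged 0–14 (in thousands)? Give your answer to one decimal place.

Aged 0–14: 758.6

Total dependency ratio = (youth + elderly) / working-age × 100
82.1 = (Y + 106.9) / 1 054.2 × 100
⇒ 758.6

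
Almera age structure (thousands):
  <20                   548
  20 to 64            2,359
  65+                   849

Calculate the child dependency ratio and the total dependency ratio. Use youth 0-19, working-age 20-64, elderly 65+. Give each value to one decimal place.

Youth dependency ratio: 23.2
Total dependency ratio: 59.2

Youth dependency ratio = 548 / 2,359 × 100 = 23.2
Total dependency ratio = (548 + 849) / 2,359 × 100 = 1,397 / 2,359 × 100 = 59.2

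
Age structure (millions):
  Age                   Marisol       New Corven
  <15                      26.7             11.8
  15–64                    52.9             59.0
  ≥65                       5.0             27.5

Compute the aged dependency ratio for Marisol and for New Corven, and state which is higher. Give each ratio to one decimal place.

Marisol: 5.0 / 52.9 × 100 = 9.5
New Corven: 27.5 / 59.0 × 100 = 46.6

Marisol: 9.5
New Corven: 46.6
Higher: New Corven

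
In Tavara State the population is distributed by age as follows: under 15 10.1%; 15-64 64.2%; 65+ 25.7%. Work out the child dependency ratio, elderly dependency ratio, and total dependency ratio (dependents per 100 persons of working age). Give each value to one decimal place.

Youth dependency ratio: 15.7
Old-age dependency ratio: 40.0
Total dependency ratio: 55.8

Youth dependency ratio = 10.1 / 64.2 × 100 = 15.7
Old-age dependency ratio = 25.7 / 64.2 × 100 = 40.0
Total dependency ratio = (10.1 + 25.7) / 64.2 × 100 = 35.8 / 64.2 × 100 = 55.8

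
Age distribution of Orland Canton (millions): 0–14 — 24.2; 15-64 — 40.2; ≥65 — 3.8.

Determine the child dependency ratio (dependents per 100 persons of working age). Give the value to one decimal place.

Youth dependency ratio: 60.2

Youth dependency ratio = 24.2 / 40.2 × 100 = 60.2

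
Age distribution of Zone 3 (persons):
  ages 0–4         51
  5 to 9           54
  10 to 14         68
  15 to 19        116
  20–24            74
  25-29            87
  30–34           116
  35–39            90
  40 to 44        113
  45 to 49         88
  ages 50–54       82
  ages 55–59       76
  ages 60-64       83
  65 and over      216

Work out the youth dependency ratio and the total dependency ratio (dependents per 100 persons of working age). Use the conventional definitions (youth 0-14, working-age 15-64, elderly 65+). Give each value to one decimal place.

0–14: 51 + 54 + 68 = 173
15–64: 116 + 74 + 87 + 116 + 90 + 113 + 88 + 82 + 76 + 83 = 925
65+: 216
Youth dependency ratio = 173 / 925 × 100 = 18.7
Total dependency ratio = (173 + 216) / 925 × 100 = 389 / 925 × 100 = 42.1

Youth dependency ratio: 18.7
Total dependency ratio: 42.1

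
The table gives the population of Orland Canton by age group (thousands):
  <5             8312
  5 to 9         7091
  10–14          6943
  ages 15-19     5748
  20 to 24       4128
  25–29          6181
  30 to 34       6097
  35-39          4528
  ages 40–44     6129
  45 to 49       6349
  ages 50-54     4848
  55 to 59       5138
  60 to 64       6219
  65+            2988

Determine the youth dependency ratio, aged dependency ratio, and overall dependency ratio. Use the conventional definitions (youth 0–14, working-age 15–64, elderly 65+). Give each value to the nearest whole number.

Youth dependency ratio: 40
Old-age dependency ratio: 5
Total dependency ratio: 46

0–14: 8312 + 7091 + 6943 = 22346
15–64: 5748 + 4128 + 6181 + 6097 + 4528 + 6129 + 6349 + 4848 + 5138 + 6219 = 55365
65+: 2988
Youth dependency ratio = 22346 / 55365 × 100 = 40
Old-age dependency ratio = 2988 / 55365 × 100 = 5
Total dependency ratio = (22346 + 2988) / 55365 × 100 = 25334 / 55365 × 100 = 46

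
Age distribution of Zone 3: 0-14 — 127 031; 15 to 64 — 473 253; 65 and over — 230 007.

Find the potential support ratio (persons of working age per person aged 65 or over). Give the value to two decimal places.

Potential support ratio: 2.06

Potential support ratio = 473 253 / 230 007 = 2.06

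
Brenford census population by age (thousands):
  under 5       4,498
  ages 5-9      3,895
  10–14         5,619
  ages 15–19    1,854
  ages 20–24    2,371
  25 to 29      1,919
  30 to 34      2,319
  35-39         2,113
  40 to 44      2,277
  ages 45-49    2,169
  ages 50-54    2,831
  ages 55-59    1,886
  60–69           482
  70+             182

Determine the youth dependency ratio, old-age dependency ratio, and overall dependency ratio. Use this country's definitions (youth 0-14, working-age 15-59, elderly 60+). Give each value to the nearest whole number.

Youth dependency ratio: 71
Old-age dependency ratio: 3
Total dependency ratio: 74

0–14: 4,498 + 3,895 + 5,619 = 14,012
15–59: 1,854 + 2,371 + 1,919 + 2,319 + 2,113 + 2,277 + 2,169 + 2,831 + 1,886 = 19,739
60+: 482 + 182 = 664
Youth dependency ratio = 14,012 / 19,739 × 100 = 71
Old-age dependency ratio = 664 / 19,739 × 100 = 3
Total dependency ratio = (14,012 + 664) / 19,739 × 100 = 14,676 / 19,739 × 100 = 74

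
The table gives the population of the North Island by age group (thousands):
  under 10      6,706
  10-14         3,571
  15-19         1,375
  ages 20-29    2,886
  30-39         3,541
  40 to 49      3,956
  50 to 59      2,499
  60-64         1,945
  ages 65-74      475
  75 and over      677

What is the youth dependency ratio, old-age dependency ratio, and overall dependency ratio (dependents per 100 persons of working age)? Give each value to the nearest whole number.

Youth dependency ratio: 63
Old-age dependency ratio: 7
Total dependency ratio: 71

0–14: 6,706 + 3,571 = 10,277
15–64: 1,375 + 2,886 + 3,541 + 3,956 + 2,499 + 1,945 = 16,202
65+: 475 + 677 = 1,152
Youth dependency ratio = 10,277 / 16,202 × 100 = 63
Old-age dependency ratio = 1,152 / 16,202 × 100 = 7
Total dependency ratio = (10,277 + 1,152) / 16,202 × 100 = 11,429 / 16,202 × 100 = 71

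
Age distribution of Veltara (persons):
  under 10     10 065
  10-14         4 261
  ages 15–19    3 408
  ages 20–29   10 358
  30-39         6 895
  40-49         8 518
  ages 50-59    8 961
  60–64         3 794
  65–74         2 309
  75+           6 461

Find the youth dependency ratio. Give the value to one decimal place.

Youth dependency ratio: 34.2

0–14: 10 065 + 4 261 = 14 326
15–64: 3 408 + 10 358 + 6 895 + 8 518 + 8 961 + 3 794 = 41 934
65+: 2 309 + 6 461 = 8 770
Youth dependency ratio = 14 326 / 41 934 × 100 = 34.2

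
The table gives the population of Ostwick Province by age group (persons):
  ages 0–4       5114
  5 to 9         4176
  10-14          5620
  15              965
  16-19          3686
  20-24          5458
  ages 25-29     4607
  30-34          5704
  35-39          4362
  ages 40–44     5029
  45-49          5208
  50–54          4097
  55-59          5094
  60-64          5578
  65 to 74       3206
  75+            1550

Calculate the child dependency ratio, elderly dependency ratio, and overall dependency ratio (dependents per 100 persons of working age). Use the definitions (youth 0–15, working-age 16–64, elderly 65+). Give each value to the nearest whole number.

Youth dependency ratio: 33
Old-age dependency ratio: 10
Total dependency ratio: 42

0–15: 5114 + 4176 + 5620 + 965 = 15875
16–64: 3686 + 5458 + 4607 + 5704 + 4362 + 5029 + 5208 + 4097 + 5094 + 5578 = 48823
65+: 3206 + 1550 = 4756
Youth dependency ratio = 15875 / 48823 × 100 = 33
Old-age dependency ratio = 4756 / 48823 × 100 = 10
Total dependency ratio = (15875 + 4756) / 48823 × 100 = 20631 / 48823 × 100 = 42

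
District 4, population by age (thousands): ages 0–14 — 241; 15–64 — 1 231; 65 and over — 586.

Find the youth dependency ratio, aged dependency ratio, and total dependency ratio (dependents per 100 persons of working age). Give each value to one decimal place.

Youth dependency ratio: 19.6
Old-age dependency ratio: 47.6
Total dependency ratio: 67.2

Youth dependency ratio = 241 / 1 231 × 100 = 19.6
Old-age dependency ratio = 586 / 1 231 × 100 = 47.6
Total dependency ratio = (241 + 586) / 1 231 × 100 = 827 / 1 231 × 100 = 67.2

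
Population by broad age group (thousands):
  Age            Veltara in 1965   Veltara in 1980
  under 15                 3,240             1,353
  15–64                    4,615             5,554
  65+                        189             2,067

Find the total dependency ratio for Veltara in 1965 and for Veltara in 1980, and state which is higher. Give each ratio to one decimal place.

Veltara in 1965: 74.3
Veltara in 1980: 61.6
Higher: Veltara in 1965

Veltara in 1965: (3,240 + 189) / 4,615 × 100 = 3,429 / 4,615 × 100 = 74.3
Veltara in 1980: (1,353 + 2,067) / 5,554 × 100 = 3,420 / 5,554 × 100 = 61.6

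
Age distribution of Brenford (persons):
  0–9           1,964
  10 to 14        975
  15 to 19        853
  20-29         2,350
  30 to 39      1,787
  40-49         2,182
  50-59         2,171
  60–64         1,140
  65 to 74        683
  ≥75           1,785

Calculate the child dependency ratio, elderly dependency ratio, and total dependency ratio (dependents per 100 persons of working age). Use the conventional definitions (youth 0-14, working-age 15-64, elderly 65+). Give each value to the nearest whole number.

0–14: 1,964 + 975 = 2,939
15–64: 853 + 2,350 + 1,787 + 2,182 + 2,171 + 1,140 = 10,483
65+: 683 + 1,785 = 2,468
Youth dependency ratio = 2,939 / 10,483 × 100 = 28
Old-age dependency ratio = 2,468 / 10,483 × 100 = 24
Total dependency ratio = (2,939 + 2,468) / 10,483 × 100 = 5,407 / 10,483 × 100 = 52

Youth dependency ratio: 28
Old-age dependency ratio: 24
Total dependency ratio: 52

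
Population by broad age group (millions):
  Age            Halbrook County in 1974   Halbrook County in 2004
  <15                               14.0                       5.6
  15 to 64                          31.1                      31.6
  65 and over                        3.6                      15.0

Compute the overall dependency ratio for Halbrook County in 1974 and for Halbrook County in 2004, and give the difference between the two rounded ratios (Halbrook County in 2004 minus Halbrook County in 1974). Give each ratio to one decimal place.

Halbrook County in 1974: 56.6
Halbrook County in 2004: 65.2
Difference: +8.6

Halbrook County in 1974: (14.0 + 3.6) / 31.1 × 100 = 17.6 / 31.1 × 100 = 56.6
Halbrook County in 2004: (5.6 + 15.0) / 31.6 × 100 = 20.6 / 31.6 × 100 = 65.2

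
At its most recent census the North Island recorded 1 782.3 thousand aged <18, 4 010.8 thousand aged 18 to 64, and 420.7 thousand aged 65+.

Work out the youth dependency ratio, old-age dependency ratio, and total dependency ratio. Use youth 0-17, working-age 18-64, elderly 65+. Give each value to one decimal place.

Youth dependency ratio: 44.4
Old-age dependency ratio: 10.5
Total dependency ratio: 54.9

Youth dependency ratio = 1 782.3 / 4 010.8 × 100 = 44.4
Old-age dependency ratio = 420.7 / 4 010.8 × 100 = 10.5
Total dependency ratio = (1 782.3 + 420.7) / 4 010.8 × 100 = 2 203.0 / 4 010.8 × 100 = 54.9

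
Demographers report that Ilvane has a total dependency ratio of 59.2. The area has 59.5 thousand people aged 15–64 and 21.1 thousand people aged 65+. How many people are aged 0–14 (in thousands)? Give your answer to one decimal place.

Total dependency ratio = (youth + elderly) / working-age × 100
59.2 = (Y + 21.1) / 59.5 × 100
⇒ 14.1

Aged 0–14: 14.1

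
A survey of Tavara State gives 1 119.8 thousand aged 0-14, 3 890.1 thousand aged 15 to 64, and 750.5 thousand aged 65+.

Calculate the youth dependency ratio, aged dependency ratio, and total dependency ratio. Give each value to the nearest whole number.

Youth dependency ratio = 1 119.8 / 3 890.1 × 100 = 29
Old-age dependency ratio = 750.5 / 3 890.1 × 100 = 19
Total dependency ratio = (1 119.8 + 750.5) / 3 890.1 × 100 = 1 870.3 / 3 890.1 × 100 = 48

Youth dependency ratio: 29
Old-age dependency ratio: 19
Total dependency ratio: 48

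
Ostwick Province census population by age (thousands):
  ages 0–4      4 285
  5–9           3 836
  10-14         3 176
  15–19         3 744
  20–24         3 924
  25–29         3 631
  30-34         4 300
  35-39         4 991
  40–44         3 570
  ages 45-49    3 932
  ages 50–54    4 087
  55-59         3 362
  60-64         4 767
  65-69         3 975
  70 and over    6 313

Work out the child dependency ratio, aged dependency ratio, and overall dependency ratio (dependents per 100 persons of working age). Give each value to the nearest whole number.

Youth dependency ratio: 28
Old-age dependency ratio: 26
Total dependency ratio: 54

0–14: 4 285 + 3 836 + 3 176 = 11 297
15–64: 3 744 + 3 924 + 3 631 + 4 300 + 4 991 + 3 570 + 3 932 + 4 087 + 3 362 + 4 767 = 40 308
65+: 3 975 + 6 313 = 10 288
Youth dependency ratio = 11 297 / 40 308 × 100 = 28
Old-age dependency ratio = 10 288 / 40 308 × 100 = 26
Total dependency ratio = (11 297 + 10 288) / 40 308 × 100 = 21 585 / 40 308 × 100 = 54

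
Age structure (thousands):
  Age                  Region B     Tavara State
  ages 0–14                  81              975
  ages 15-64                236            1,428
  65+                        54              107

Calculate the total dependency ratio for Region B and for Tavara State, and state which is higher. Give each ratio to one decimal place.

Region B: (81 + 54) / 236 × 100 = 135 / 236 × 100 = 57.2
Tavara State: (975 + 107) / 1,428 × 100 = 1,082 / 1,428 × 100 = 75.8

Region B: 57.2
Tavara State: 75.8
Higher: Tavara State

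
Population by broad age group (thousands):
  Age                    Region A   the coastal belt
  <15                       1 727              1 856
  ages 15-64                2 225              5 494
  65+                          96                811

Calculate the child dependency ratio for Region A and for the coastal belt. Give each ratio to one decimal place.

Region A: 1 727 / 2 225 × 100 = 77.6
the coastal belt: 1 856 / 5 494 × 100 = 33.8

Region A: 77.6
the coastal belt: 33.8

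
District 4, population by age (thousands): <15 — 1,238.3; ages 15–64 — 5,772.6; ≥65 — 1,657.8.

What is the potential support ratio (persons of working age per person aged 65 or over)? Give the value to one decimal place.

Potential support ratio: 3.5

Potential support ratio = 5,772.6 / 1,657.8 = 3.5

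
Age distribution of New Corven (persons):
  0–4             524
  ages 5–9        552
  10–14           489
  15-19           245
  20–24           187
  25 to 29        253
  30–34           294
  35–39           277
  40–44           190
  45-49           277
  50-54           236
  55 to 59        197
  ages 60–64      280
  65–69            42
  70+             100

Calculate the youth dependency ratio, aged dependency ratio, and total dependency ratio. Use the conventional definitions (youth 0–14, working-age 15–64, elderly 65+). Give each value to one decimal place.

0–14: 524 + 552 + 489 = 1 565
15–64: 245 + 187 + 253 + 294 + 277 + 190 + 277 + 236 + 197 + 280 = 2 436
65+: 42 + 100 = 142
Youth dependency ratio = 1 565 / 2 436 × 100 = 64.2
Old-age dependency ratio = 142 / 2 436 × 100 = 5.8
Total dependency ratio = (1 565 + 142) / 2 436 × 100 = 1 707 / 2 436 × 100 = 70.1

Youth dependency ratio: 64.2
Old-age dependency ratio: 5.8
Total dependency ratio: 70.1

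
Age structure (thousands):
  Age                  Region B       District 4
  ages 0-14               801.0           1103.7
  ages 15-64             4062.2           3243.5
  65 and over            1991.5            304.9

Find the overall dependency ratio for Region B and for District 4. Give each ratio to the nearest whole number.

Region B: 69
District 4: 43

Region B: (801.0 + 1991.5) / 4062.2 × 100 = 2792.5 / 4062.2 × 100 = 69
District 4: (1103.7 + 304.9) / 3243.5 × 100 = 1408.6 / 3243.5 × 100 = 43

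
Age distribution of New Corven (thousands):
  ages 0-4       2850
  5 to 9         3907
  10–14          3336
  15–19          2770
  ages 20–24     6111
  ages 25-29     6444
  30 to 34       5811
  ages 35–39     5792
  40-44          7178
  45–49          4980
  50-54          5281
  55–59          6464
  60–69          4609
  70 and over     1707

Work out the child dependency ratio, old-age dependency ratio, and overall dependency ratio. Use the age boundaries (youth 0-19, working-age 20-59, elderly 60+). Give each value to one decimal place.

0–19: 2850 + 3907 + 3336 + 2770 = 12863
20–59: 6111 + 6444 + 5811 + 5792 + 7178 + 4980 + 5281 + 6464 = 48061
60+: 4609 + 1707 = 6316
Youth dependency ratio = 12863 / 48061 × 100 = 26.8
Old-age dependency ratio = 6316 / 48061 × 100 = 13.1
Total dependency ratio = (12863 + 6316) / 48061 × 100 = 19179 / 48061 × 100 = 39.9

Youth dependency ratio: 26.8
Old-age dependency ratio: 13.1
Total dependency ratio: 39.9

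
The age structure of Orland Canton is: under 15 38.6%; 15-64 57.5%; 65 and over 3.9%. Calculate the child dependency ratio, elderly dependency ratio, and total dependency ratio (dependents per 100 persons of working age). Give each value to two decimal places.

Youth dependency ratio: 67.13
Old-age dependency ratio: 6.78
Total dependency ratio: 73.91

Youth dependency ratio = 38.6 / 57.5 × 100 = 67.13
Old-age dependency ratio = 3.9 / 57.5 × 100 = 6.78
Total dependency ratio = (38.6 + 3.9) / 57.5 × 100 = 42.5 / 57.5 × 100 = 73.91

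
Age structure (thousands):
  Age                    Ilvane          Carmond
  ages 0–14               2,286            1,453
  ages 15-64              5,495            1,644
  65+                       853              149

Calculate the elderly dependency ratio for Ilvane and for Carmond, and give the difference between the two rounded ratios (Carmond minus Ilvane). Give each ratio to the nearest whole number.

Ilvane: 16
Carmond: 9
Difference: -7

Ilvane: 853 / 5,495 × 100 = 16
Carmond: 149 / 1,644 × 100 = 9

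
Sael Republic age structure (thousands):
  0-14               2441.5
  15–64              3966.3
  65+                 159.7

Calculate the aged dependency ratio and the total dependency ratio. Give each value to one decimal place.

Old-age dependency ratio = 159.7 / 3966.3 × 100 = 4.0
Total dependency ratio = (2441.5 + 159.7) / 3966.3 × 100 = 2601.2 / 3966.3 × 100 = 65.6

Old-age dependency ratio: 4.0
Total dependency ratio: 65.6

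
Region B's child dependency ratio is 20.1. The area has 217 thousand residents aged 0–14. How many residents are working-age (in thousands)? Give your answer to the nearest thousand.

Youth dependency ratio = youth / working-age × 100
20.1 = 217 / W × 100
⇒ 1,080

Working-age: 1,080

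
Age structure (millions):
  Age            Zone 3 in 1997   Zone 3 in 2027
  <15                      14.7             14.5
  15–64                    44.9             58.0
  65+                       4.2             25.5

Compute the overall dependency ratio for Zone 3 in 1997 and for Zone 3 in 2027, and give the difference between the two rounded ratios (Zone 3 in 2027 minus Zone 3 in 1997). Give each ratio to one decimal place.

Zone 3 in 1997: 42.1
Zone 3 in 2027: 69.0
Difference: +26.9

Zone 3 in 1997: (14.7 + 4.2) / 44.9 × 100 = 18.9 / 44.9 × 100 = 42.1
Zone 3 in 2027: (14.5 + 25.5) / 58.0 × 100 = 40.0 / 58.0 × 100 = 69.0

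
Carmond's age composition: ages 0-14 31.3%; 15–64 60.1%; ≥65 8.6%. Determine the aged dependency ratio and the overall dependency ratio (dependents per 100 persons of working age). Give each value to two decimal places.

Old-age dependency ratio: 14.31
Total dependency ratio: 66.39

Old-age dependency ratio = 8.6 / 60.1 × 100 = 14.31
Total dependency ratio = (31.3 + 8.6) / 60.1 × 100 = 39.9 / 60.1 × 100 = 66.39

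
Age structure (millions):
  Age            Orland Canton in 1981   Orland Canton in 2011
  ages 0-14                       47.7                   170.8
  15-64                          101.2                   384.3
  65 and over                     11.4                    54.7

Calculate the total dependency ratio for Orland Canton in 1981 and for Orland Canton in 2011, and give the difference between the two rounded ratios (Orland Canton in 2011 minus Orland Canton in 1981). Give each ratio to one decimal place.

Orland Canton in 1981: 58.4
Orland Canton in 2011: 58.7
Difference: +0.3

Orland Canton in 1981: (47.7 + 11.4) / 101.2 × 100 = 59.1 / 101.2 × 100 = 58.4
Orland Canton in 2011: (170.8 + 54.7) / 384.3 × 100 = 225.5 / 384.3 × 100 = 58.7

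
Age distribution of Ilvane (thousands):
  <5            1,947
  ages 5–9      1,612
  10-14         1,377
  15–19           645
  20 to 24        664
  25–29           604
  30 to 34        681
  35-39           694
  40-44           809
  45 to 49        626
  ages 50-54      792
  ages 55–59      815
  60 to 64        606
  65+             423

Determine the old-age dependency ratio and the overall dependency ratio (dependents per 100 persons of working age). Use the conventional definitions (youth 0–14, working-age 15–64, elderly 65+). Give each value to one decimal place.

Old-age dependency ratio: 6.1
Total dependency ratio: 77.3

0–14: 1,947 + 1,612 + 1,377 = 4,936
15–64: 645 + 664 + 604 + 681 + 694 + 809 + 626 + 792 + 815 + 606 = 6,936
65+: 423
Old-age dependency ratio = 423 / 6,936 × 100 = 6.1
Total dependency ratio = (4,936 + 423) / 6,936 × 100 = 5,359 / 6,936 × 100 = 77.3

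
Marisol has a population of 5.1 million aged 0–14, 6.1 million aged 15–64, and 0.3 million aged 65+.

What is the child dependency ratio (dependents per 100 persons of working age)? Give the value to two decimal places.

Youth dependency ratio: 83.61

Youth dependency ratio = 5.1 / 6.1 × 100 = 83.61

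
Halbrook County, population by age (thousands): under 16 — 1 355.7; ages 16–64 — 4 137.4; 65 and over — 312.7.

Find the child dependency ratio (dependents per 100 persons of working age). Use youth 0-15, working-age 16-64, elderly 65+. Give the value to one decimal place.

Youth dependency ratio = 1 355.7 / 4 137.4 × 100 = 32.8

Youth dependency ratio: 32.8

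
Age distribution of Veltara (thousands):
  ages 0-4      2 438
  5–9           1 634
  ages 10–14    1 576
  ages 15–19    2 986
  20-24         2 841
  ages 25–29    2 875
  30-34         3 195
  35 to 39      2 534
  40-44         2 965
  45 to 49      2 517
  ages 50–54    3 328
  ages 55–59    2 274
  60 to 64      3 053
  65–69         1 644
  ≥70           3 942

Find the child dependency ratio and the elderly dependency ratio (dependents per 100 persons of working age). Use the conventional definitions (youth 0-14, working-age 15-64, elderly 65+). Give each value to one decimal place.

0–14: 2 438 + 1 634 + 1 576 = 5 648
15–64: 2 986 + 2 841 + 2 875 + 3 195 + 2 534 + 2 965 + 2 517 + 3 328 + 2 274 + 3 053 = 28 568
65+: 1 644 + 3 942 = 5 586
Youth dependency ratio = 5 648 / 28 568 × 100 = 19.8
Old-age dependency ratio = 5 586 / 28 568 × 100 = 19.6

Youth dependency ratio: 19.8
Old-age dependency ratio: 19.6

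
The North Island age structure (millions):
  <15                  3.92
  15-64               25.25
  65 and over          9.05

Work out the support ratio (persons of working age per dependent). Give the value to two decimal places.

Support ratio: 1.95

Support ratio = 25.25 / (3.92 + 9.05) = 25.25 / 12.97 = 1.95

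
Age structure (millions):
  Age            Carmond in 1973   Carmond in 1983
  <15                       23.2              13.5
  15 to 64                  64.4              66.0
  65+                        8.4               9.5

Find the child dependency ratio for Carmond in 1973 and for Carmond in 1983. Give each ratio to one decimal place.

Carmond in 1973: 23.2 / 64.4 × 100 = 36.0
Carmond in 1983: 13.5 / 66.0 × 100 = 20.5

Carmond in 1973: 36.0
Carmond in 1983: 20.5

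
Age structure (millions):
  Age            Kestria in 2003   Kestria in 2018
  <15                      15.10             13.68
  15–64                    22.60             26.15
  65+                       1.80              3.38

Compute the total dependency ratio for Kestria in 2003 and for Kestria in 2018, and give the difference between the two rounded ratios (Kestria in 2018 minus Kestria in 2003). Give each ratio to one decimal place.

Kestria in 2003: (15.10 + 1.80) / 22.60 × 100 = 16.90 / 22.60 × 100 = 74.8
Kestria in 2018: (13.68 + 3.38) / 26.15 × 100 = 17.06 / 26.15 × 100 = 65.2

Kestria in 2003: 74.8
Kestria in 2018: 65.2
Difference: -9.6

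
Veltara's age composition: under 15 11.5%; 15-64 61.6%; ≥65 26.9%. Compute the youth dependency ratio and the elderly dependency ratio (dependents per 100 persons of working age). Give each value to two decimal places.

Youth dependency ratio: 18.67
Old-age dependency ratio: 43.67

Youth dependency ratio = 11.5 / 61.6 × 100 = 18.67
Old-age dependency ratio = 26.9 / 61.6 × 100 = 43.67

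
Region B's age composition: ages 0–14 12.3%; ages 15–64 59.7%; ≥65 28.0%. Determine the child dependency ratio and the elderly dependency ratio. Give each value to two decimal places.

Youth dependency ratio: 20.60
Old-age dependency ratio: 46.90

Youth dependency ratio = 12.3 / 59.7 × 100 = 20.60
Old-age dependency ratio = 28.0 / 59.7 × 100 = 46.90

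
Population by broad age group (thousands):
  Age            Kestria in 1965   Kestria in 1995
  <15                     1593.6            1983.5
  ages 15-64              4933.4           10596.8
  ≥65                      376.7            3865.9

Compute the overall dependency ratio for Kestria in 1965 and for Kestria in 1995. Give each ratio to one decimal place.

Kestria in 1965: (1593.6 + 376.7) / 4933.4 × 100 = 1970.3 / 4933.4 × 100 = 39.9
Kestria in 1995: (1983.5 + 3865.9) / 10596.8 × 100 = 5849.4 / 10596.8 × 100 = 55.2

Kestria in 1965: 39.9
Kestria in 1995: 55.2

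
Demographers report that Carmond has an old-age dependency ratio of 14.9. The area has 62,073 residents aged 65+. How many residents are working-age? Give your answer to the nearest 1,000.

Old-age dependency ratio = elderly / working-age × 100
14.9 = 62,073 / W × 100
⇒ 417,000

Working-age: 417,000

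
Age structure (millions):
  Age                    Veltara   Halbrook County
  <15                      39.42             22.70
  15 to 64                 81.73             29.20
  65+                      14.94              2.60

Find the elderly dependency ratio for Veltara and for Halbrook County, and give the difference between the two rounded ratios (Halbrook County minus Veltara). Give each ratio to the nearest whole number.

Veltara: 14.94 / 81.73 × 100 = 18
Halbrook County: 2.60 / 29.20 × 100 = 9

Veltara: 18
Halbrook County: 9
Difference: -9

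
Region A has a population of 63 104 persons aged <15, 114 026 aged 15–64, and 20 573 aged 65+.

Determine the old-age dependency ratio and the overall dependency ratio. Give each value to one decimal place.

Old-age dependency ratio = 20 573 / 114 026 × 100 = 18.0
Total dependency ratio = (63 104 + 20 573) / 114 026 × 100 = 83 677 / 114 026 × 100 = 73.4

Old-age dependency ratio: 18.0
Total dependency ratio: 73.4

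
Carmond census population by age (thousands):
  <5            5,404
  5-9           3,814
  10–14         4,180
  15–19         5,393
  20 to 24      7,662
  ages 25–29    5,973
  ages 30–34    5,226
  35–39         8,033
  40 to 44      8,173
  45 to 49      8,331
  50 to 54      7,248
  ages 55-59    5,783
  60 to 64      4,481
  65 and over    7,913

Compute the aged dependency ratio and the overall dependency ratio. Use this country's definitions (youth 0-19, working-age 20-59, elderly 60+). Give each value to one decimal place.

0–19: 5,404 + 3,814 + 4,180 + 5,393 = 18,791
20–59: 7,662 + 5,973 + 5,226 + 8,033 + 8,173 + 8,331 + 7,248 + 5,783 = 56,429
60+: 4,481 + 7,913 = 12,394
Old-age dependency ratio = 12,394 / 56,429 × 100 = 22.0
Total dependency ratio = (18,791 + 12,394) / 56,429 × 100 = 31,185 / 56,429 × 100 = 55.3

Old-age dependency ratio: 22.0
Total dependency ratio: 55.3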